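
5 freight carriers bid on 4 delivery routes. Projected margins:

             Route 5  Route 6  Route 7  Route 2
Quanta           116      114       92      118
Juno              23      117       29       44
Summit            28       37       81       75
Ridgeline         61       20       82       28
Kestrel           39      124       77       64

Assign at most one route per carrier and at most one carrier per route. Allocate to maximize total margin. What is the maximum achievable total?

Max total: $397k

Treat this as an assignment problem: match each carrier to one route.
Optimal: Quanta→Route 5 ($116k), Kestrel→Route 6 ($124k), Ridgeline→Route 7 ($82k), Summit→Route 2 ($75k) — total 116+124+82+75 = $397k.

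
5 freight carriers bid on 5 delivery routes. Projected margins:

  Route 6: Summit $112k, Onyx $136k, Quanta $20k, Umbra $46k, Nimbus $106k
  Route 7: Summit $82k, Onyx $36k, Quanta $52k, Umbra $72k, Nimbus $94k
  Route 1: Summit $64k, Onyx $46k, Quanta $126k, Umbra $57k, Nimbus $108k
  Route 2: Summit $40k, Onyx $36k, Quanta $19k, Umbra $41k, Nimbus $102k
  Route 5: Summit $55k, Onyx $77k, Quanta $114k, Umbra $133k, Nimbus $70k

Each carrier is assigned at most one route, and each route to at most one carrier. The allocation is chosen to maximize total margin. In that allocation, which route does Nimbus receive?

Optimal: Summit→Route 7 ($82k), Onyx→Route 6 ($136k), Quanta→Route 1 ($126k), Umbra→Route 5 ($133k), Nimbus→Route 2 ($102k) — total 82+136+126+133+102 = $579k.
Row-greedy (each carrier in turn takes its best remaining route) gives $489k, worse by 90.
Nimbus's own top route is Route 1 ($108k), but forcing Nimbus→Route 1 and reassigning the rest optimally gives only $481k — worse by 98.

Nimbus receives Route 2.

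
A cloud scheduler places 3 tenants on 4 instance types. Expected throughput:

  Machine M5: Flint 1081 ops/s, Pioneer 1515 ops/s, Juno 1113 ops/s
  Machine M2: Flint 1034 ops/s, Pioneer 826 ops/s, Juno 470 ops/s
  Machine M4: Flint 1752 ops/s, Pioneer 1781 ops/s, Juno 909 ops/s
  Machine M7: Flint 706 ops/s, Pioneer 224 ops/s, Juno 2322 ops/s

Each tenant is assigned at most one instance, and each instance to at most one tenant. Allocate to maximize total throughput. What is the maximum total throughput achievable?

Maximum total: 5589 ops/s

Optimal: Flint→Machine M4 (1752 ops/s), Pioneer→Machine M5 (1515 ops/s), Juno→Machine M7 (2322 ops/s) — total 1752+1515+2322 = 5589 ops/s.
Column-greedy (each instance in turn goes to its best remaining tenant) gives 3458 ops/s, worse by 2131.
Next-best assignment: Flint→Machine M5, Pioneer→Machine M4, Juno→Machine M7 = 5184 ops/s.
Swapping Juno↔Flint (Juno→Machine M4 909 ops/s, Flint→Machine M7 706 ops/s) loses 2459.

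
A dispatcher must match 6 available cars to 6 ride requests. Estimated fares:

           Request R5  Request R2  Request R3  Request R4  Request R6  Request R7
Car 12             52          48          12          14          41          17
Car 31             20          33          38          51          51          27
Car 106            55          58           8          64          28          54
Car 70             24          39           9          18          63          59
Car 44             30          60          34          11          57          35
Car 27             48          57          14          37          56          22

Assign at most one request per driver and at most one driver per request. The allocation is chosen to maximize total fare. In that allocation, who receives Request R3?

Car 31 receives Request R3.

Optimal: Car 12→Request R5 ($52), Car 31→Request R3 ($38), Car 106→Request R4 ($64), Car 70→Request R7 ($59), Car 44→Request R2 ($60), Car 27→Request R6 ($56) — total 52+38+64+59+60+56 = $329.
Max-entry greedy (repeatedly take the single best remaining cell) gives $299, worse by 30.
Car 31's own top request is Request R4 ($51), but forcing Car 31→Request R4 and reassigning the rest optimally gives only $311 — worse by 18.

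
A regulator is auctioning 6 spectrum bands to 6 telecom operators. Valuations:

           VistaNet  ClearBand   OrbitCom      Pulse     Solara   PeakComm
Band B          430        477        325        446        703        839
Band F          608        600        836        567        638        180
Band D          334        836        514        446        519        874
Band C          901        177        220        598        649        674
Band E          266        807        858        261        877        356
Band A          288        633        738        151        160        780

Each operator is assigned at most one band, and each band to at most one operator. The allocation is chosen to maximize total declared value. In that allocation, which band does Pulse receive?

This is a one-to-one assignment (maximum-weight bipartite matching).
Optimal: VistaNet→Band C ($901M), ClearBand→Band D ($836M), OrbitCom→Band A ($738M), Pulse→Band F ($567M), Solara→Band E ($877M), PeakComm→Band B ($839M) — total 901+836+738+567+877+839 = $4758M.
Row-greedy (each operator in turn takes its best remaining band) gives $4645M, worse by 113.
Pulse's own top band is Band C ($598M), but forcing Pulse→Band C and reassigning the rest optimally gives only $4496M — worse by 262.

Pulse receives Band F.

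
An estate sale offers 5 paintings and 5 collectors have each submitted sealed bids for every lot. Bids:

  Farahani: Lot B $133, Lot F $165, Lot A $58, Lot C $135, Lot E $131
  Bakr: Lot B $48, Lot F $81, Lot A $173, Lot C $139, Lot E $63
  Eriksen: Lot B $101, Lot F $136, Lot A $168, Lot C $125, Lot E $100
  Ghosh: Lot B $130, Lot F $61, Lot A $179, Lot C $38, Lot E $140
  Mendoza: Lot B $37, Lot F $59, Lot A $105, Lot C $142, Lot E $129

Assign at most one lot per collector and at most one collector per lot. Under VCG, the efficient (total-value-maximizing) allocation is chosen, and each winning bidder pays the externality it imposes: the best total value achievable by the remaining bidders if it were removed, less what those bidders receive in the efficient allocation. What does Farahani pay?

Farahani pays $25.

Efficient allocation: Farahani→Lot F ($165), Bakr→Lot C ($139), Eriksen→Lot A ($168), Ghosh→Lot B ($130), Mendoza→Lot E ($129); total welfare W = $731.
Farahani receives Lot F at value $165, so the others get W − 165 = $566.
Without Farahani: best allocation of the remaining 4 bidders over all 5 lots is Bakr→Lot A ($173), Eriksen→Lot F ($136), Ghosh→Lot E ($140), Mendoza→Lot C ($142), total $591.
VCG payment = (others' best without Farahani) − (others' welfare with Farahani) = 591 − 566 = $25.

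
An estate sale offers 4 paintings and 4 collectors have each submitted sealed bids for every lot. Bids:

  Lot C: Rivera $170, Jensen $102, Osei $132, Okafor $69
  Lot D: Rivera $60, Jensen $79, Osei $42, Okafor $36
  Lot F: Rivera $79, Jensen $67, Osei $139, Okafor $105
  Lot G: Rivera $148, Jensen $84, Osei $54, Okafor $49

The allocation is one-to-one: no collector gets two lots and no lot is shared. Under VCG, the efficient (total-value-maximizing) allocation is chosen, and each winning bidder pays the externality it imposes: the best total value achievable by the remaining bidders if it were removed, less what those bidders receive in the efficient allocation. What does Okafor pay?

Okafor pays $34.

Efficient allocation: Rivera→Lot G ($148), Jensen→Lot D ($79), Osei→Lot C ($132), Okafor→Lot F ($105); total welfare W = $464.
Okafor receives Lot F at value $105, so the others get W − 105 = $359.
Without Okafor: best allocation of the remaining 3 bidders over all 4 lots is Rivera→Lot C ($170), Jensen→Lot G ($84), Osei→Lot F ($139), total $393.
VCG payment = (others' best without Okafor) − (others' welfare with Okafor) = 393 − 359 = $34.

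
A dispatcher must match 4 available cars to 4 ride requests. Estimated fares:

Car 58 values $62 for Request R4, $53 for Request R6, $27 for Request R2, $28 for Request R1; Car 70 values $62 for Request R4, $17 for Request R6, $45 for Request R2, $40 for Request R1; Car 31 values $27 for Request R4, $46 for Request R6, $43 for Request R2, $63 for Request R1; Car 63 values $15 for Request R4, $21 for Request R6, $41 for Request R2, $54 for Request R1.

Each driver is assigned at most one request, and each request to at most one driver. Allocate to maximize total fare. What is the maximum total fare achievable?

Max total: $219

Optimal: Car 58→Request R6 ($53), Car 70→Request R4 ($62), Car 31→Request R1 ($63), Car 63→Request R2 ($41) — total 53+62+63+41 = $219.
Max-entry greedy (repeatedly take the single best remaining cell) gives $191, worse by 28.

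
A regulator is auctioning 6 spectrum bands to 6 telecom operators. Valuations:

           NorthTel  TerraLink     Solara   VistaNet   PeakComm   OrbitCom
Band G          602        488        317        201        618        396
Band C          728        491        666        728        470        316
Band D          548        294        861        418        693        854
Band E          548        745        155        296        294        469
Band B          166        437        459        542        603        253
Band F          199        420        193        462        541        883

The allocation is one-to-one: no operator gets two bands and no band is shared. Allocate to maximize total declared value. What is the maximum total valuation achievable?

Max total: $4422M

Optimal: NorthTel→Band G ($602M), TerraLink→Band E ($745M), Solara→Band D ($861M), VistaNet→Band C ($728M), PeakComm→Band B ($603M), OrbitCom→Band F ($883M) — total 602+745+861+728+603+883 = $4422M.
Max-entry greedy (repeatedly take the single best remaining cell) gives $4377M, worse by 45.
Swapping TerraLink↔VistaNet (TerraLink→Band C $491M, VistaNet→Band E $296M) loses 686.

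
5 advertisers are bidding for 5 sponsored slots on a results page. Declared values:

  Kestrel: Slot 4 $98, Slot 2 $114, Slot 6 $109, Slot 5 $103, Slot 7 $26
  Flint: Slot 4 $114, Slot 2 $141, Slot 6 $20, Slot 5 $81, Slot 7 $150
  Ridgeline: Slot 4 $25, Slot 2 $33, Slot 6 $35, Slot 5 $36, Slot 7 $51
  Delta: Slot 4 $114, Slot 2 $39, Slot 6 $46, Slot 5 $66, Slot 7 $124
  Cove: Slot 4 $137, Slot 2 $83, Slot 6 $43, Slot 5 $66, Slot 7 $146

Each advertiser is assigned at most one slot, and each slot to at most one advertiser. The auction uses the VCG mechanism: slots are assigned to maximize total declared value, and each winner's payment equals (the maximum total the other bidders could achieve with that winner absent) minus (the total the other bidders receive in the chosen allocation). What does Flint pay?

Flint pays $5.

Efficient allocation: Kestrel→Slot 6 ($109), Flint→Slot 2 ($141), Ridgeline→Slot 5 ($36), Delta→Slot 7 ($124), Cove→Slot 4 ($137); total welfare W = $547.
Flint receives Slot 2 at value $141, so the others get W − 141 = $406.
Without Flint: best allocation of the remaining 4 bidders over all 5 slots is Kestrel→Slot 2 ($114), Ridgeline→Slot 5 ($36), Delta→Slot 7 ($124), Cove→Slot 4 ($137), total $411.
VCG payment = (others' best without Flint) − (others' welfare with Flint) = 411 − 406 = $5.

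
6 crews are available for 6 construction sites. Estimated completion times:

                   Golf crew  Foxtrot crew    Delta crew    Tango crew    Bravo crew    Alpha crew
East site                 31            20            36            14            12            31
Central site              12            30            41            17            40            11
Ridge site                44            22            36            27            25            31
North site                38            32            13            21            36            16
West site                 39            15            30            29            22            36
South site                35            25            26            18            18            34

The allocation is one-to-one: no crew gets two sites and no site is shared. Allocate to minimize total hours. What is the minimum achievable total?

Optimal: Golf crew→Central site (12 hours), Foxtrot crew→West site (15 hours), Delta crew→North site (13 hours), Tango crew→South site (18 hours), Bravo crew→East site (12 hours), Alpha crew→Ridge site (31 hours) — total 12+15+13+18+12+31 = 101 hours.
Row-greedy (each crew in turn takes its cheapest remaining site) gives 103 hours, worse by 2.
Next-best assignment: Golf crew→Central site, Foxtrot crew→West site, Delta crew→North site, Tango crew→East site, Bravo crew→South site, Alpha crew→Ridge site = 103 hours.
Every other assignment is strictly worse.

Min total: 101 hours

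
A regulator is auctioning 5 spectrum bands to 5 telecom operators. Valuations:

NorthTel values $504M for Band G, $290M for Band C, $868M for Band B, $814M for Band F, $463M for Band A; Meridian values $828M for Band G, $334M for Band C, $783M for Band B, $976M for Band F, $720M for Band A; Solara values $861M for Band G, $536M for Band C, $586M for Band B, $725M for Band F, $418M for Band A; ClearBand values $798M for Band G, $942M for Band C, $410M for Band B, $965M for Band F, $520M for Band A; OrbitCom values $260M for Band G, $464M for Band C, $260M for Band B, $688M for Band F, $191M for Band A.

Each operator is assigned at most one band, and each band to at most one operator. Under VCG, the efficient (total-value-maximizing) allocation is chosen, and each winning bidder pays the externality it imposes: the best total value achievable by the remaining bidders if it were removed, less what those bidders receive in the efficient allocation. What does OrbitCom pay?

Efficient allocation: NorthTel→Band B ($868M), Meridian→Band A ($720M), Solara→Band G ($861M), ClearBand→Band C ($942M), OrbitCom→Band F ($688M); total welfare W = $4079M.
OrbitCom receives Band F at value $688M, so the others get W − 688 = $3391M.
Without OrbitCom: best allocation of the remaining 4 bidders over all 5 bands is NorthTel→Band B ($868M), Meridian→Band F ($976M), Solara→Band G ($861M), ClearBand→Band C ($942M), total $3647M.
VCG payment = (others' best without OrbitCom) − (others' welfare with OrbitCom) = 3647 − 3391 = $256M.

OrbitCom pays $256M.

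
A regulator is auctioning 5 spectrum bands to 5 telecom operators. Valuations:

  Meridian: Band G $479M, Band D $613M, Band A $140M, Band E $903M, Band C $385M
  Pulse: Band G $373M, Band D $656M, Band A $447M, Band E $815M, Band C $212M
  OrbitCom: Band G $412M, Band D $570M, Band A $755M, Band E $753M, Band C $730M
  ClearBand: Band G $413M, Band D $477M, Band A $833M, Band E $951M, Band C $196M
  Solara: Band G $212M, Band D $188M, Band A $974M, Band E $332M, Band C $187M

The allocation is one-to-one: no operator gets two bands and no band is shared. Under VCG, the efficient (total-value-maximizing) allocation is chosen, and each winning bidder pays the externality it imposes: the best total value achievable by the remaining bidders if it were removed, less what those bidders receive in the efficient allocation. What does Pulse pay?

Pulse pays $134M.

Efficient allocation: Meridian→Band G ($479M), Pulse→Band D ($656M), OrbitCom→Band C ($730M), ClearBand→Band E ($951M), Solara→Band A ($974M); total welfare W = $3790M.
Pulse receives Band D at value $656M, so the others get W − 656 = $3134M.
Without Pulse: best allocation of the remaining 4 bidders over all 5 bands is Meridian→Band D ($613M), OrbitCom→Band C ($730M), ClearBand→Band E ($951M), Solara→Band A ($974M), total $3268M.
VCG payment = (others' best without Pulse) − (others' welfare with Pulse) = 3268 − 3134 = $134M.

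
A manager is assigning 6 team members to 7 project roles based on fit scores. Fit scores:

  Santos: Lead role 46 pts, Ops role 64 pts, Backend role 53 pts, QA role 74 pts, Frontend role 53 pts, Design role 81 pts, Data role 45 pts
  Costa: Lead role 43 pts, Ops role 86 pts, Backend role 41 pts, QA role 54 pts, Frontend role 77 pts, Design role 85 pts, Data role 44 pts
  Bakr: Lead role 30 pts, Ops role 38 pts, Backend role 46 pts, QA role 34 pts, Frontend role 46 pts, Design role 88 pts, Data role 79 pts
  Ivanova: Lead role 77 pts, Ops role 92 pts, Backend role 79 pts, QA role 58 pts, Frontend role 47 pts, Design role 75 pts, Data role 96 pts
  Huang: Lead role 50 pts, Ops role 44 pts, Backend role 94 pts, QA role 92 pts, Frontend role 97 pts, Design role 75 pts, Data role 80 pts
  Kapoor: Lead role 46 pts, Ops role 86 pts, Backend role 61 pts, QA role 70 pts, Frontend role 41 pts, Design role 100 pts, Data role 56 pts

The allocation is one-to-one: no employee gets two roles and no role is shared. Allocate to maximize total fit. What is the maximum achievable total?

Max total: 516 pts

Optimal: Santos→QA role (74 pts), Costa→Frontend role (77 pts), Bakr→Data role (79 pts), Ivanova→Ops role (92 pts), Huang→Backend role (94 pts), Kapoor→Design role (100 pts) — total 74+77+79+92+94+100 = 516 pts.
Next-best assignment: Santos→QA role, Costa→Ops role, Bakr→Data role, Ivanova→Backend role, Huang→Frontend role, Kapoor→Design role = 515 pts.
Swapping Ivanova↔Bakr (Ivanova→Data role 96 pts, Bakr→Ops role 38 pts) loses 37.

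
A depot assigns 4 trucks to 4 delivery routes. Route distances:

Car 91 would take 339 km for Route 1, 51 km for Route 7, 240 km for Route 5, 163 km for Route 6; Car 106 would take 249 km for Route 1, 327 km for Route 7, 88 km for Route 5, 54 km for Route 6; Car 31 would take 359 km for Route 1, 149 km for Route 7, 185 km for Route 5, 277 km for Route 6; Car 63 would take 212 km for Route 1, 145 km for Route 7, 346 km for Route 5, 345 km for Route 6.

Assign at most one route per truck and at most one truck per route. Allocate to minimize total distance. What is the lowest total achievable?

Minimum total: 502 km

Optimal: Car 91→Route 7 (51 km), Car 106→Route 6 (54 km), Car 31→Route 5 (185 km), Car 63→Route 1 (212 km) — total 51+54+185+212 = 502 km.
Column-greedy (each route in turn goes to its cheapest remaining truck) gives 628 km, worse by 126.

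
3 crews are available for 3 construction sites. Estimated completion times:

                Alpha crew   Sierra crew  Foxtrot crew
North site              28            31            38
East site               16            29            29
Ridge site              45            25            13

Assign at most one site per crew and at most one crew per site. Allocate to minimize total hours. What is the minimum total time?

Min total: 60 hours

Optimal: Alpha crew→East site (16 hours), Sierra crew→North site (31 hours), Foxtrot crew→Ridge site (13 hours) — total 16+31+13 = 60 hours.
Column-greedy (each site in turn goes to its cheapest remaining crew) gives 70 hours, worse by 10.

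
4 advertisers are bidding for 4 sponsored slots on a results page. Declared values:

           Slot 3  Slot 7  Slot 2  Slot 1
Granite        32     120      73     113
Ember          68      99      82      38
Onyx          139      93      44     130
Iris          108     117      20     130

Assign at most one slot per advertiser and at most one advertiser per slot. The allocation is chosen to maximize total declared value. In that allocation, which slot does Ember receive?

Ember receives Slot 2.

This is the linear assignment problem.
Optimal: Granite→Slot 7 ($120), Ember→Slot 2 ($82), Onyx→Slot 3 ($139), Iris→Slot 1 ($130) — total 120+82+139+130 = $471.
Next-best assignment: Granite→Slot 1, Ember→Slot 2, Onyx→Slot 3, Iris→Slot 7 = $451.
Ember's own top slot is Slot 7 ($99), but forcing Ember→Slot 7 and reassigning the rest optimally gives only $441 — worse by 30.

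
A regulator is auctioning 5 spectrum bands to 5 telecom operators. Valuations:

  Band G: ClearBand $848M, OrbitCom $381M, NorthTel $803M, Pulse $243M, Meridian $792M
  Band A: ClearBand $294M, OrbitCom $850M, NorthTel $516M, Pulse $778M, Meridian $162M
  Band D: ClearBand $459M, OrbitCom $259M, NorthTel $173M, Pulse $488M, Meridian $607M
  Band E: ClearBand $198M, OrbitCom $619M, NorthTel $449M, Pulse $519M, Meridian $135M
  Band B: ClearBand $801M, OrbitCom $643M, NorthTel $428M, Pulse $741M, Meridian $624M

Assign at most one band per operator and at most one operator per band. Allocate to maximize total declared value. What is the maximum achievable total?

Maximum total: $3608M

Treat this as an assignment problem: match each operator to one band.
Optimal: ClearBand→Band B ($801M), OrbitCom→Band E ($619M), NorthTel→Band G ($803M), Pulse→Band A ($778M), Meridian→Band D ($607M) — total 801+619+803+778+607 = $3608M.
Row-greedy (each operator in turn takes its best remaining band) gives $3495M, worse by 113.
Swapping Pulse↔NorthTel (Pulse→Band G $243M, NorthTel→Band A $516M) loses 822.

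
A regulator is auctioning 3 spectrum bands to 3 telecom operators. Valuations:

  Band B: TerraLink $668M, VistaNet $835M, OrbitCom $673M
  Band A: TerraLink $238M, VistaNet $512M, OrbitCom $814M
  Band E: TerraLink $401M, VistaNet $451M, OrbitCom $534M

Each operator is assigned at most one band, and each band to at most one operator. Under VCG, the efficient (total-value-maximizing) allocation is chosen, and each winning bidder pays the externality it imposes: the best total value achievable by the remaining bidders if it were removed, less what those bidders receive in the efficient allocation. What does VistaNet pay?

VistaNet pays $267M.

Efficient allocation: TerraLink→Band E ($401M), VistaNet→Band B ($835M), OrbitCom→Band A ($814M); total welfare W = $2050M.
VistaNet receives Band B at value $835M, so the others get W − 835 = $1215M.
Without VistaNet: best allocation of the remaining 2 bidders over all 3 bands is TerraLink→Band B ($668M), OrbitCom→Band A ($814M), total $1482M.
VCG payment = (others' best without VistaNet) − (others' welfare with VistaNet) = 1482 − 1215 = $267M.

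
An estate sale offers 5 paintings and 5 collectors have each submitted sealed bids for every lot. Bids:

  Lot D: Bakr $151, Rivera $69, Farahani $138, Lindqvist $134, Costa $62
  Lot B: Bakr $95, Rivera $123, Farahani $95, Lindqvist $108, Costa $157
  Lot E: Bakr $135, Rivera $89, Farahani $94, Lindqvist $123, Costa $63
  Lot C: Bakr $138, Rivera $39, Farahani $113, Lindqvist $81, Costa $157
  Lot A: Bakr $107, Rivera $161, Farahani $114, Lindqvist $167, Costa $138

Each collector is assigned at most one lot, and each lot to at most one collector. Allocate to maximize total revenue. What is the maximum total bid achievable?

Optimal: Bakr→Lot E ($135), Rivera→Lot B ($123), Farahani→Lot D ($138), Lindqvist→Lot A ($167), Costa→Lot C ($157) — total 135+123+138+167+157 = $720.
Row-greedy (each collector in turn takes its best remaining lot) gives $705, worse by 15.
Checked against all permutations: $720 is optimal.

Max total: $720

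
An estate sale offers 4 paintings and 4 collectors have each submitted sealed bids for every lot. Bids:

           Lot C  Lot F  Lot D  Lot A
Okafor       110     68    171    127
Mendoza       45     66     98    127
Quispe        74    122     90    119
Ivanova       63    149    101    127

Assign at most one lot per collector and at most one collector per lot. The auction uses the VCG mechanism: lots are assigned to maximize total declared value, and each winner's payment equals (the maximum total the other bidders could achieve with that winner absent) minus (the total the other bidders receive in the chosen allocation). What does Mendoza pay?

Efficient allocation: Okafor→Lot D ($171), Mendoza→Lot A ($127), Quispe→Lot C ($74), Ivanova→Lot F ($149); total welfare W = $521.
Mendoza receives Lot A at value $127, so the others get W − 127 = $394.
Without Mendoza: best allocation of the remaining 3 bidders over all 4 lots is Okafor→Lot D ($171), Quispe→Lot A ($119), Ivanova→Lot F ($149), total $439.
VCG payment = (others' best without Mendoza) − (others' welfare with Mendoza) = 439 − 394 = $45.

Mendoza pays $45.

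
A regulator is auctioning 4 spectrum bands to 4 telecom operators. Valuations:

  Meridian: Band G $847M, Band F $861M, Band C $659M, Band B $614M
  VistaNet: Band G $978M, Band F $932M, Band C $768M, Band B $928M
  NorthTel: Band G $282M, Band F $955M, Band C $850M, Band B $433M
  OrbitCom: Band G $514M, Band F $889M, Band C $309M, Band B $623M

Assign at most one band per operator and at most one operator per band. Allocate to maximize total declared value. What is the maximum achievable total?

Optimal: Meridian→Band G ($847M), VistaNet→Band B ($928M), NorthTel→Band C ($850M), OrbitCom→Band F ($889M) — total 847+928+850+889 = $3514M.
Column-greedy (each band in turn goes to its best remaining operator) gives $3215M, worse by 299.

Maximum total: $3514M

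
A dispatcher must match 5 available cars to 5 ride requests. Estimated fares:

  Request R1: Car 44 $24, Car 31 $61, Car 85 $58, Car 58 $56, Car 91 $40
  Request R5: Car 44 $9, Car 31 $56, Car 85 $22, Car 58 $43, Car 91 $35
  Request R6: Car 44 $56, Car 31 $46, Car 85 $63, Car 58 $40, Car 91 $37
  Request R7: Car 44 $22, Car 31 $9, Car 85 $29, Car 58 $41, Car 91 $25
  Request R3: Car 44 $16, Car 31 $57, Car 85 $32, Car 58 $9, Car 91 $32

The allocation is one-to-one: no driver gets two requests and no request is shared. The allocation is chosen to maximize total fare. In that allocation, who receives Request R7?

Optimal: Car 44→Request R6 ($56), Car 31→Request R3 ($57), Car 85→Request R1 ($58), Car 58→Request R7 ($41), Car 91→Request R5 ($35) — total 56+57+58+41+35 = $247.
Car 58's own top request is Request R1 ($56), but forcing Car 58→Request R1 and reassigning the rest optimally gives only $233 — worse by 14.

Car 58 receives Request R7.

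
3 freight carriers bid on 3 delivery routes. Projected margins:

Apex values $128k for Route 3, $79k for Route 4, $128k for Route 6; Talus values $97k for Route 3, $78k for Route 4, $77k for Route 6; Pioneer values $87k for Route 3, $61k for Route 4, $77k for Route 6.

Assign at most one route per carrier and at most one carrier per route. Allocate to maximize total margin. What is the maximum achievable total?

Maximum total: $293k

Optimal: Apex→Route 6 ($128k), Talus→Route 4 ($78k), Pioneer→Route 3 ($87k) — total 128+78+87 = $293k.
Row-greedy (each carrier in turn takes its best remaining route) gives $283k, worse by 10.
Checked against all permutations: $293k is optimal.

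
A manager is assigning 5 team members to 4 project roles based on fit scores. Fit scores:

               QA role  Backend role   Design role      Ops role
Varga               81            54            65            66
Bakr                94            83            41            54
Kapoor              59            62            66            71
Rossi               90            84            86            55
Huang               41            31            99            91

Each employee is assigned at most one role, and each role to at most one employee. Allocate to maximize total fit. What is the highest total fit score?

This is the linear assignment problem.
Optimal: Bakr→QA role (94 pts), Rossi→Backend role (84 pts), Huang→Design role (99 pts), Kapoor→Ops role (71 pts) — total 94+84+99+71 = 348 pts.
Row-greedy (each employee in turn takes its best remaining role) gives 321 pts, worse by 27.
Next-best assignment: Bakr→QA role, Rossi→Backend role, Huang→Design role, Varga→Ops role = 343 pts.

Maximum total: 348 pts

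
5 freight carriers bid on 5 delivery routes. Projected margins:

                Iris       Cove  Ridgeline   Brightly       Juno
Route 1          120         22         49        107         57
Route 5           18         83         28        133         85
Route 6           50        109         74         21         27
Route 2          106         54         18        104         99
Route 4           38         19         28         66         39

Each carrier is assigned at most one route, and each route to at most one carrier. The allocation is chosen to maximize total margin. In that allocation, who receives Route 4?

Optimal: Iris→Route 1 ($120k), Cove→Route 6 ($109k), Ridgeline→Route 4 ($28k), Brightly→Route 5 ($133k), Juno→Route 2 ($99k) — total 120+109+28+133+99 = $489k.
Row-greedy (each carrier in turn takes its best remaining route) gives $400k, worse by 89.
Ridgeline's own top route is Route 6 ($74k), but forcing Ridgeline→Route 6 and reassigning the rest optimally gives only $445k — worse by 44.

Ridgeline receives Route 4.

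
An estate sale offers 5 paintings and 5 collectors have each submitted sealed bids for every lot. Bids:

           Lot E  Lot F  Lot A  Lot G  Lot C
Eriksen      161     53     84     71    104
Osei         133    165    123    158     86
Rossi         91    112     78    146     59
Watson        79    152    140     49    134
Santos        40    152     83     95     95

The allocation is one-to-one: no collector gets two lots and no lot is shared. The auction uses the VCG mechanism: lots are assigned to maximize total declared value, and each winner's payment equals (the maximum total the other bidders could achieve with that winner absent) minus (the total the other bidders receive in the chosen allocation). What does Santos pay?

Efficient allocation: Eriksen→Lot E ($161), Osei→Lot A ($123), Rossi→Lot G ($146), Watson→Lot C ($134), Santos→Lot F ($152); total welfare W = $716.
Santos receives Lot F at value $152, so the others get W − 152 = $564.
Without Santos: best allocation of the remaining 4 bidders over all 5 lots is Eriksen→Lot E ($161), Osei→Lot F ($165), Rossi→Lot G ($146), Watson→Lot A ($140), total $612.
VCG payment = (others' best without Santos) − (others' welfare with Santos) = 612 − 564 = $48.

Santos pays $48.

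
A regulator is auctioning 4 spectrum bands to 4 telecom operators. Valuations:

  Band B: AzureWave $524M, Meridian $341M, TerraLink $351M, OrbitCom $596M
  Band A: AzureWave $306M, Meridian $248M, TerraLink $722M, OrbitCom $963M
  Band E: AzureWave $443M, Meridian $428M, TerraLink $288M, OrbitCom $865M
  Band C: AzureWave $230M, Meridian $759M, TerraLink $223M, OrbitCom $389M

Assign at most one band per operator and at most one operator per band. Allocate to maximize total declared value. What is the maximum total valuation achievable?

Max total: $2870M

Optimal: AzureWave→Band B ($524M), Meridian→Band C ($759M), TerraLink→Band A ($722M), OrbitCom→Band E ($865M) — total 524+759+722+865 = $2870M.
Max-entry greedy (repeatedly take the single best remaining cell) gives $2534M, worse by 336.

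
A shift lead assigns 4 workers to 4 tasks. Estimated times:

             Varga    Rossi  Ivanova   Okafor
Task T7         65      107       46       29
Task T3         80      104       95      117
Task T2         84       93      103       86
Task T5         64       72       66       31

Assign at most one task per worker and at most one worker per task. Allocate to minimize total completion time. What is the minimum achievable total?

This is the linear assignment problem.
Optimal: Varga→Task T3 (80 min), Rossi→Task T2 (93 min), Ivanova→Task T7 (46 min), Okafor→Task T5 (31 min) — total 80+93+46+31 = 250 min.
Column-greedy (each task in turn goes to its cheapest remaining worker) gives 268 min, worse by 18.
Next-best assignment: Varga→Task T2, Rossi→Task T3, Ivanova→Task T7, Okafor→Task T5 = 265 min.

Min total: 250 min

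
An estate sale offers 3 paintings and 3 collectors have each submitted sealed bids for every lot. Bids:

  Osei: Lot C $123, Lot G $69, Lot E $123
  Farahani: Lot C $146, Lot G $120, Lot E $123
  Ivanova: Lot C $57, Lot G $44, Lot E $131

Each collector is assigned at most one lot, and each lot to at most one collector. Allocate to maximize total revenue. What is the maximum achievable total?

Optimal: Osei→Lot C ($123), Farahani→Lot G ($120), Ivanova→Lot E ($131) — total 123+120+131 = $374.
Next-best assignment: Osei→Lot G, Farahani→Lot C, Ivanova→Lot E = $346.
Checked against all permutations: $374 is optimal.

Maximum total: $374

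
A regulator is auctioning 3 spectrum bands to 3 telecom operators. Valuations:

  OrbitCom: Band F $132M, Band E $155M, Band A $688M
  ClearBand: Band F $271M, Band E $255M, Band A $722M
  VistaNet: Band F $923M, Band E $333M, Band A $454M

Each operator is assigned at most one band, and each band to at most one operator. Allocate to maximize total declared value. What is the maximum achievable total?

Max total: $1866M

Optimal: OrbitCom→Band A ($688M), ClearBand→Band E ($255M), VistaNet→Band F ($923M) — total 688+255+923 = $1866M.
Max-entry greedy (repeatedly take the single best remaining cell) gives $1800M, worse by 66.
Next-best assignment: OrbitCom→Band E, ClearBand→Band A, VistaNet→Band F = $1800M.
Swapping OrbitCom↔ClearBand (OrbitCom→Band E $155M, ClearBand→Band A $722M) loses 66.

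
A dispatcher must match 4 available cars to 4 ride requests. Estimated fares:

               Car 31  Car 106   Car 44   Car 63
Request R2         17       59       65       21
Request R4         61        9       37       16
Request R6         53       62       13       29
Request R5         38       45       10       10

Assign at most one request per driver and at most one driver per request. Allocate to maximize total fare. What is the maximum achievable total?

Optimal: Car 31→Request R4 ($61), Car 106→Request R5 ($45), Car 44→Request R2 ($65), Car 63→Request R6 ($29) — total 61+45+65+29 = $200.
Max-entry greedy (repeatedly take the single best remaining cell) gives $198, worse by 2.
Checked against all permutations: $200 is optimal.

Max total: $200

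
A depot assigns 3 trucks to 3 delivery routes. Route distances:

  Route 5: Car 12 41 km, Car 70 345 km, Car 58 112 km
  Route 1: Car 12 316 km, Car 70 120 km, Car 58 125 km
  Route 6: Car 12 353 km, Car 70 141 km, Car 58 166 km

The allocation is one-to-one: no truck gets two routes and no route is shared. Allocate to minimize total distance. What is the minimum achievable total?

Optimal: Car 12→Route 5 (41 km), Car 70→Route 6 (141 km), Car 58→Route 1 (125 km) — total 41+141+125 = 307 km.
Column-greedy (each route in turn goes to its cheapest remaining truck) gives 327 km, worse by 20.
Next-best assignment: Car 12→Route 5, Car 70→Route 1, Car 58→Route 6 = 327 km.

Minimum total: 307 km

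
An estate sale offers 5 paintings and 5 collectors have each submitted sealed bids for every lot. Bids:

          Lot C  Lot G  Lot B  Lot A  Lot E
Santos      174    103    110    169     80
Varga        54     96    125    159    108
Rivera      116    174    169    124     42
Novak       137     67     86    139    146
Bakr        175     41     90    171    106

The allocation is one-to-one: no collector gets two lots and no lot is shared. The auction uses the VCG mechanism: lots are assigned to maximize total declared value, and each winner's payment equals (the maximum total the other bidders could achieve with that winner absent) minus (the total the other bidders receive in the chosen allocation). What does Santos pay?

Santos pays $38.

Efficient allocation: Santos→Lot C ($174), Varga→Lot B ($125), Rivera→Lot G ($174), Novak→Lot E ($146), Bakr→Lot A ($171); total welfare W = $790.
Santos receives Lot C at value $174, so the others get W − 174 = $616.
Without Santos: best allocation of the remaining 4 bidders over all 5 lots is Varga→Lot A ($159), Rivera→Lot G ($174), Novak→Lot E ($146), Bakr→Lot C ($175), total $654.
VCG payment = (others' best without Santos) − (others' welfare with Santos) = 654 − 616 = $38.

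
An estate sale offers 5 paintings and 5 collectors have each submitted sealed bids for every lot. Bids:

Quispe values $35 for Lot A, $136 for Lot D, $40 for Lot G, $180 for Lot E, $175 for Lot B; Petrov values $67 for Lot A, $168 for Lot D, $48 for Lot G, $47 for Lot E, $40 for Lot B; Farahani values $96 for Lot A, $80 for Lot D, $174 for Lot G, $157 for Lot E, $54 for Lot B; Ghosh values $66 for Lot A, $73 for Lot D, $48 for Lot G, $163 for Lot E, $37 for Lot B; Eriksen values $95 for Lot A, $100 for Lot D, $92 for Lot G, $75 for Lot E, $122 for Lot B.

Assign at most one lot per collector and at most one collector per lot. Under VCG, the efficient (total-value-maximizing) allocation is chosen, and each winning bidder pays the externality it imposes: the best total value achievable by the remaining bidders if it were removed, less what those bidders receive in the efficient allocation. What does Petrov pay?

Petrov pays $5.

Efficient allocation: Quispe→Lot B ($175), Petrov→Lot D ($168), Farahani→Lot G ($174), Ghosh→Lot E ($163), Eriksen→Lot A ($95); total welfare W = $775.
Petrov receives Lot D at value $168, so the others get W − 168 = $607.
Without Petrov: best allocation of the remaining 4 bidders over all 5 lots is Quispe→Lot B ($175), Farahani→Lot G ($174), Ghosh→Lot E ($163), Eriksen→Lot D ($100), total $612.
VCG payment = (others' best without Petrov) − (others' welfare with Petrov) = 612 − 607 = $5.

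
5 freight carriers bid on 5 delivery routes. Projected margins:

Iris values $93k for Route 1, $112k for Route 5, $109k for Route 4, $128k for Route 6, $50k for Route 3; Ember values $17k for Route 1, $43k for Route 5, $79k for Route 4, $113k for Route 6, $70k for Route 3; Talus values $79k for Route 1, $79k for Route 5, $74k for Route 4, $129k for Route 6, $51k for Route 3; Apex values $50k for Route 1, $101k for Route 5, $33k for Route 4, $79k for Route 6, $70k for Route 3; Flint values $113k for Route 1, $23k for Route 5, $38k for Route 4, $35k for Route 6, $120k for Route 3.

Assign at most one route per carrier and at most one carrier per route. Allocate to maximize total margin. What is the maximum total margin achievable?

Max total: $522k

Optimal: Iris→Route 1 ($93k), Ember→Route 4 ($79k), Talus→Route 6 ($129k), Apex→Route 5 ($101k), Flint→Route 3 ($120k) — total 93+79+129+101+120 = $522k.
Max-entry greedy (repeatedly take the single best remaining cell) gives $490k, worse by 32.
Swapping Apex↔Iris (Apex→Route 1 $50k, Iris→Route 5 $112k) loses 32.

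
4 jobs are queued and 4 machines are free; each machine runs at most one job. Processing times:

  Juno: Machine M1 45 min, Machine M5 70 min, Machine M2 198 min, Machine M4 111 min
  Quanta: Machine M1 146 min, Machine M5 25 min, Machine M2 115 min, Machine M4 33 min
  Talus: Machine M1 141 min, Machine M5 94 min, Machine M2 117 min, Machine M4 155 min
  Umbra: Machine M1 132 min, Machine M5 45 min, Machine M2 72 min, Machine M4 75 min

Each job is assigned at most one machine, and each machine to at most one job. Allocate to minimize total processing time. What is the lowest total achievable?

Minimum total: 240 min

Optimal: Juno→Machine M1 (45 min), Quanta→Machine M4 (33 min), Talus→Machine M2 (117 min), Umbra→Machine M5 (45 min) — total 45+33+117+45 = 240 min.
Row-greedy (each job in turn takes its cheapest remaining machine) gives 262 min, worse by 22.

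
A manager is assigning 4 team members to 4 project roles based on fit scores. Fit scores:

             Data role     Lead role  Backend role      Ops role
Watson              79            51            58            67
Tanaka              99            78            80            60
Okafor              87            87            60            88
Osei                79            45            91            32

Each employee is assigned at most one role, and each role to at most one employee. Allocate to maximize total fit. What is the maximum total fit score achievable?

Treat this as an assignment problem: match each employee to one role.
Optimal: Watson→Ops role (67 pts), Tanaka→Data role (99 pts), Okafor→Lead role (87 pts), Osei→Backend role (91 pts) — total 67+99+87+91 = 344 pts.
Max-entry greedy (repeatedly take the single best remaining cell) gives 329 pts, worse by 15.
Next-best assignment: Watson→Data role, Tanaka→Lead role, Okafor→Ops role, Osei→Backend role = 336 pts.
Every other assignment is strictly worse.

Max total: 344 pts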